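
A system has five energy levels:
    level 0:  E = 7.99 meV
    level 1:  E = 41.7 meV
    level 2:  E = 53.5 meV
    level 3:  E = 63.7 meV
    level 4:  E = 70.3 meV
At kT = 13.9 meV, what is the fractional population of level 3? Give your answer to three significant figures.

0.0157

Eᵢ/kT = 0.57482, 3.0000, 3.8489, 4.5827, 5.0576.
Z = Σ e^(−Eᵢ/kT) = e^(−0.57482) + e^(−3.0000) + e^(−3.8489) + e^(−4.5827) + e^(−5.0576) = 0.56281 + 0.049787 + 0.021303 + 0.010227 + 0.0063608 = 0.65049.
P₃ = e^(−E₃/kT) / Z = 0.010227/0.65049 = 0.0157.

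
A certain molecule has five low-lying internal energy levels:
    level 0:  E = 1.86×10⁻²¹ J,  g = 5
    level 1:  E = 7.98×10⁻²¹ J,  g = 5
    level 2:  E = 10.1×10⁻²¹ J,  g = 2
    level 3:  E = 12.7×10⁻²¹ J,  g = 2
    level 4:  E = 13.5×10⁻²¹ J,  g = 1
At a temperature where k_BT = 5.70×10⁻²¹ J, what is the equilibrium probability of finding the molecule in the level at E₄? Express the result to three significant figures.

Eᵢ/kT = 0.32632, 1.4000, 1.7719, 2.2281, 2.3684.
Z = Σ gᵢe^(−Eᵢ/kT) = 5·e^(−0.32632) + 5·e^(−1.4000) + 2·e^(−1.7719) + 2·e^(−2.2281) + 1·e^(−2.3684) = 3.6079 + 1.2330 + 0.34002 + 0.21547 + 0.093630 = 5.4900.
P₄ = g₄ e^(−E₄/kT) / Z = 0.093630/5.4900 = 0.0171.

0.0171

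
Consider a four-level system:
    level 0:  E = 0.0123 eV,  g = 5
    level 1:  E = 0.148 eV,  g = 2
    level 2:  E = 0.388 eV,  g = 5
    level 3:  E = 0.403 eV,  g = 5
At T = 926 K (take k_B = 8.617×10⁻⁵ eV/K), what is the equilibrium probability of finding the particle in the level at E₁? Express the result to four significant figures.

0.06703

k_BT = 8.617×10⁻⁵ × 926 K = 0.0797934 eV.
Eᵢ/kT = 0.154148, 1.85479, 4.86256, 5.05054.
Z = Σ gᵢe^(−Eᵢ/kT) = 5·e^(−0.154148) + 2·e^(−1.85479) + 5·e^(−4.86256) + 5·e^(−5.05054) = 4.28573 + 0.312972 + 0.0386533 + 0.0320294 = 4.66938.
P₁ = g₁ e^(−E₁/kT) / Z = 0.312972/4.66938 = 0.06703.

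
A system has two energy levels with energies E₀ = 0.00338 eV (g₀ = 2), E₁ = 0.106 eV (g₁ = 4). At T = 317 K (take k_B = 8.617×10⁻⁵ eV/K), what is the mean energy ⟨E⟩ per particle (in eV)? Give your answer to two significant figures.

0.0080 eV

k_BT = 8.617×10⁻⁵ × 317 K = 0.02732 eV.
Eᵢ/kT = 0.1237, 3.880.
Z = Σ gᵢe^(−Eᵢ/kT) = 2·e^(−0.1237) + 4·e^(−3.880) = 1.767 + 0.08260 = 1.850.
⟨E⟩ = Σ Eᵢ gᵢe^(−Eᵢ/kT) / Z = (0.00338·1.767 + 0.106·0.08260) / 1.850 = 0.0080 eV.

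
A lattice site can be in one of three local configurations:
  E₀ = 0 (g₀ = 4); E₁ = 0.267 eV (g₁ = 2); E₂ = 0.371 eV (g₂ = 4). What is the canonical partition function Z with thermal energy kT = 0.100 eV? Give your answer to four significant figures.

Eᵢ/kT = 0, 2.67000, 3.71000.
Z = Σ gᵢe^(−Eᵢ/kT) = 4·e^(−0) + 2·e^(−2.67000) + 4·e^(−3.71000) = 4.00000 + 0.138504 + 0.0979101 = 4.23641.

Z = 4.236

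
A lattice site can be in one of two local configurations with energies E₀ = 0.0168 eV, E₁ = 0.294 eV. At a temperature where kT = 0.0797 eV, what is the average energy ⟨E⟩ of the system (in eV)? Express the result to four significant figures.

Eᵢ/kT = 0.210790, 3.68883.
Z = Σ e^(−Eᵢ/kT) = e^(−0.210790) + e^(−3.68883) = 0.809944 + 0.0250012 = 0.834945.
⟨E⟩ = Σ Eᵢ e^(−Eᵢ/kT) / Z = (0.0168·0.809944 + 0.294·0.0250012) / 0.834945 = 0.02510 eV.

0.02510 eV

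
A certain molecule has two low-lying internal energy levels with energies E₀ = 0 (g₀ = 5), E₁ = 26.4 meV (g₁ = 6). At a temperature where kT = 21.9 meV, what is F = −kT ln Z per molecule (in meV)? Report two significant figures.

-42 meV

Eᵢ/kT = 0, 1.205.
Z = Σ gᵢe^(−Eᵢ/kT) = 5·e^(−0) + 6·e^(−1.205) = 5.000 + 1.798 = 6.798.
F = −kT ln Z = −21.9 × ln(6.798) = −21.9 × 1.917 = -42 meV.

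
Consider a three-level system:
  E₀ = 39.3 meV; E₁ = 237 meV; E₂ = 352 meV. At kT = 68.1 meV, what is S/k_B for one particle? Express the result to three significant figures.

0.256

Eᵢ/kT = 0.57709, 3.4802, 5.1689.
Z = Σ e^(−Eᵢ/kT) = e^(−0.57709) + e^(−3.4802) + e^(−5.1689) = 0.56153 + 0.030801 + 0.0056908 = 0.59802.
⟨E⟩ = Σ EᵢPᵢ = 52.458 meV.
S/k_B = ln Z + ⟨E⟩/kT = ln(0.59802) + 52.458/68.1 = -0.51413 + 0.77031 = 0.256.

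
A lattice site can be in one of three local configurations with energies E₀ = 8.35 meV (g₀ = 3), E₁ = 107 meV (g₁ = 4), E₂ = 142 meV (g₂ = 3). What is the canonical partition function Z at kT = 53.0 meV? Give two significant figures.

Z = 3.3

Eᵢ/kT = 0.1575, 2.019, 2.679.
Z = Σ gᵢe^(−Eᵢ/kT) = 3·e^(−0.1575) + 4·e^(−2.019) + 3·e^(−2.679) = 2.563 + 0.5312 + 0.2059 = 3.300.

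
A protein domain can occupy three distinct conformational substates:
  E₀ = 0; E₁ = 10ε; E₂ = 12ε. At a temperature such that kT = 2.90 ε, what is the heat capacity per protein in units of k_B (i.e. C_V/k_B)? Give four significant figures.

Eᵢ/kT = 0, 3.44828, 4.13793.
Z = Σ e^(−Eᵢ/kT) = e^(−0) + e^(−3.44828) + e^(−4.13793) = 1.00000 + 0.0318003 + 0.0159558 = 1.04776.
⟨E⟩ = 0.486249 ε, ⟨E²⟩ = 5.22798 ε².
C_V/k_B = (⟨E²⟩ − ⟨E⟩²)/(kT)² = (5.22798 − 0.236438)/8.41000 = 0.5935.

0.5935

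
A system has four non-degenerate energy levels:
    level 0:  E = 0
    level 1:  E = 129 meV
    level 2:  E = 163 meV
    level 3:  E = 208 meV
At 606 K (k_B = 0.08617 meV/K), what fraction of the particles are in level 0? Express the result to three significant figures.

0.872

k_BT = 0.08617 × 606 K = 52.219 meV.
Eᵢ/kT = 0, 2.4704, 3.1215, 3.9832.
Z = Σ e^(−Eᵢ/kT) = e^(−0) + e^(−2.4704) + e^(−3.1215) + e^(−3.9832) = 1.0000 + 0.084551 + 0.044091 + 0.018626 = 1.1473.
P₀ = e^(−E₀/kT) / Z = 1.0000/1.1473 = 0.872.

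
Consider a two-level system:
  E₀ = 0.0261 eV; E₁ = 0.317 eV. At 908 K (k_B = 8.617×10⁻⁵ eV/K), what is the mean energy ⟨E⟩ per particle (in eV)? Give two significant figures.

0.033 eV

k_BT = 8.617×10⁻⁵ × 908 K = 0.07824 eV.
Eᵢ/kT = 0.3336, 4.052.
Z = Σ e^(−Eᵢ/kT) = e^(−0.3336) + e^(−4.052) = 0.7163 + 0.01739 = 0.7337.
⟨E⟩ = Σ Eᵢ e^(−Eᵢ/kT) / Z = (0.0261·0.7163 + 0.317·0.01739) / 0.7337 = 0.033 eV.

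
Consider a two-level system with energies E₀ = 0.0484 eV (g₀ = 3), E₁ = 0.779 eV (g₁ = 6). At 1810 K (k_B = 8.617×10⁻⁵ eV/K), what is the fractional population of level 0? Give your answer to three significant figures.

k_BT = 8.617×10⁻⁵ × 1810 K = 0.15597 eV.
Eᵢ/kT = 0.31032, 4.9946.
Z = Σ gᵢe^(−Eᵢ/kT) = 3·e^(−0.31032) + 6·e^(−4.9946) = 2.1996 + 0.040647 = 2.2402.
P₀ = g₀ e^(−E₀/kT) / Z = 2.1996/2.2402 = 0.982.

0.982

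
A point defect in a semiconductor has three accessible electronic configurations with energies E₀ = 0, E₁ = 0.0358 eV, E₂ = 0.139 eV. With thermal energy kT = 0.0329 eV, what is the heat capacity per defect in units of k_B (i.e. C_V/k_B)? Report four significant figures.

0.3879

Eᵢ/kT = 0, 1.08815, 4.22492.
Z = Σ e^(−Eᵢ/kT) = e^(−0) + e^(−1.08815) + e^(−4.22492) = 1.00000 + 0.336839 + 0.0146265 = 1.35147.
⟨E⟩ = 0.0104271 eV, ⟨E²⟩ = 0.000528539 eV².
C_V/k_B = (⟨E²⟩ − ⟨E⟩²)/(kT)² = (0.000528539 − 0.000108724)/0.00108241 = 0.3879.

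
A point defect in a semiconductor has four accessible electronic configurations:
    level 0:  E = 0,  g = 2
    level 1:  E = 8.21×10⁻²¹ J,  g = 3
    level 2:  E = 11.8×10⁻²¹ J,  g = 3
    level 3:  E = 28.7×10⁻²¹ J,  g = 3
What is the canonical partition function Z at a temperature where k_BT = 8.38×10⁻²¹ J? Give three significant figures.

Eᵢ/kT = 0, 0.97971, 1.4081, 3.4248.
Z = Σ gᵢe^(−Eᵢ/kT) = 2·e^(−0) + 3·e^(−0.97971) + 3·e^(−1.4081) + 3·e^(−3.4248) = 2.0000 + 1.1263 + 0.73382 + 0.097667 = 3.9578.

Z = 3.96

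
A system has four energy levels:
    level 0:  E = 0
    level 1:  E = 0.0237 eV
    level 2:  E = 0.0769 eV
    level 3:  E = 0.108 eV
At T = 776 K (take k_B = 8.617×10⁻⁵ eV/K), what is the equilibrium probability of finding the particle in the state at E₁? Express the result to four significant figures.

0.3164

k_BT = 8.617×10⁻⁵ × 776 K = 0.0668679 eV.
Eᵢ/kT = 0, 0.354430, 1.15003, 1.61512.
Z = Σ e^(−Eᵢ/kT) = e^(−0) + e^(−0.354430) + e^(−1.15003) + e^(−1.61512) = 1.00000 + 0.701573 + 0.316627 + 0.198867 = 2.21707.
P₁ = e^(−E₁/kT) / Z = 0.701573/2.21707 = 0.3164.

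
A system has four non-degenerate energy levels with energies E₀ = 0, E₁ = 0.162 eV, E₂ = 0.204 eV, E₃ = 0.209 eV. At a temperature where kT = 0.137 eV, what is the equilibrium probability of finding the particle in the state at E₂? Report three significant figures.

Eᵢ/kT = 0, 1.1825, 1.4891, 1.5255.
Z = Σ e^(−Eᵢ/kT) = e^(−0) + e^(−1.1825) + e^(−1.4891) + e^(−1.5255) = 1.0000 + 0.30651 + 0.22558 + 0.21751 = 1.7496.
P₂ = e^(−E₂/kT) / Z = 0.22558/1.7496 = 0.129.

0.129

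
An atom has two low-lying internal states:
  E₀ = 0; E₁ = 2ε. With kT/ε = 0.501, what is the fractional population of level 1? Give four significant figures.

0.01813

Eᵢ/kT = 0, 3.99202.
Z = Σ e^(−Eᵢ/kT) = e^(−0) + e^(−3.99202) = 1.00000 + 0.0184624 = 1.01846.
P₁ = e^(−E₁/kT) / Z = 0.0184624/1.01846 = 0.01813.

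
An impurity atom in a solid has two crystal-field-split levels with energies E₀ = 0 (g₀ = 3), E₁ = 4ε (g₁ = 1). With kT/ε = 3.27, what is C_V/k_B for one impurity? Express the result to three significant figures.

0.122

Eᵢ/kT = 0, 1.2232.
Z = Σ gᵢe^(−Eᵢ/kT) = 3·e^(−0) + 1·e^(−1.2232) = 3.0000 + 0.29429 = 3.2943.
⟨E⟩ = 0.35733 ε, ⟨E²⟩ = 1.4293 ε².
C_V/k_B = (⟨E²⟩ − ⟨E⟩²)/(kT)² = (1.4293 − 0.12768)/10.693 = 0.122.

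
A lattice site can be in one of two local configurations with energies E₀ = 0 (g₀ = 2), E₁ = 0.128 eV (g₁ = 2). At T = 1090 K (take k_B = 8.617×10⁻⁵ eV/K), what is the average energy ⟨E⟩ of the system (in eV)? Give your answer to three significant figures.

k_BT = 8.617×10⁻⁵ × 1090 K = 0.093925 eV.
Eᵢ/kT = 0, 1.3628.
Z = Σ gᵢe^(−Eᵢ/kT) = 2·e^(−0) + 2·e^(−1.3628) = 2.0000 + 0.51189 = 2.5119.
⟨E⟩ = Σ Eᵢ gᵢe^(−Eᵢ/kT) / Z = (0·2.0000 + 0.128·0.51189) / 2.5119 = 0.0261 eV.

0.0261 eV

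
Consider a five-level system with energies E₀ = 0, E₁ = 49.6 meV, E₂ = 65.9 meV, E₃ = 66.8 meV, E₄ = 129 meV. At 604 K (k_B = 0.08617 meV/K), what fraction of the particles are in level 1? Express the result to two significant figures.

k_BT = 0.08617 × 604 K = 52.05 meV.
Eᵢ/kT = 0, 0.9529, 1.266, 1.283, 2.478.
Z = Σ e^(−Eᵢ/kT) = e^(−0) + e^(−0.9529) + e^(−1.266) + e^(−1.283) + e^(−2.478) = 1.000 + 0.3856 + 0.2820 + 0.2772 + 0.08391 = 2.029.
P₁ = e^(−E₁/kT) / Z = 0.3856/2.029 = 0.19.

0.19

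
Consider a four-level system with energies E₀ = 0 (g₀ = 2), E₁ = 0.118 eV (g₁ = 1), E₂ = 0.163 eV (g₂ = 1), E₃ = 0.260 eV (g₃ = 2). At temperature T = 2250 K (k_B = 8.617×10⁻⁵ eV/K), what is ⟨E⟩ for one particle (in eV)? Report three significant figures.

0.0773 eV

k_BT = 8.617×10⁻⁵ × 2250 K = 0.19388 eV.
Eᵢ/kT = 0, 0.60862, 0.84073, 1.3410.
Z = Σ gᵢe^(−Eᵢ/kT) = 2·e^(−0) + 1·e^(−0.60862) + 1·e^(−0.84073) + 2·e^(−1.3410) = 2.0000 + 0.54410 + 0.43140 + 0.52317 = 3.4987.
⟨E⟩ = Σ Eᵢ gᵢe^(−Eᵢ/kT) / Z = (0·2.0000 + 0.118·0.54410 + 0.163·0.43140 + 0.260·0.52317) / 3.4987 = 0.0773 eV.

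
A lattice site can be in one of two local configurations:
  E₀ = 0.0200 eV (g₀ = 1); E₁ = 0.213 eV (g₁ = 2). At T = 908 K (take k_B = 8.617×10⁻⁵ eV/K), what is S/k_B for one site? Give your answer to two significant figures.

k_BT = 8.617×10⁻⁵ × 908 K = 0.07824 eV.
Eᵢ/kT = 0.2556, 2.722.
Z = Σ gᵢe^(−Eᵢ/kT) = 1·e^(−0.2556) + 2·e^(−2.722) = 0.7745 + 0.1315 = 0.9060.
⟨E⟩ = Σ EᵢPᵢ = 0.04801 eV.
S/k_B = ln Z + ⟨E⟩/kT = ln(0.9060) + 0.04801/0.07824 = -0.09872 + 0.6136 = 0.51.

0.51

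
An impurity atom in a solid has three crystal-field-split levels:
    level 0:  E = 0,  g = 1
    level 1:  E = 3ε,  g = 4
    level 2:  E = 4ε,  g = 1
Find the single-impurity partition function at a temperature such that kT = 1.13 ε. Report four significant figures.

Z = 1.310

Eᵢ/kT = 0, 2.65487, 3.53982.
Z = Σ gᵢe^(−Eᵢ/kT) = 1·e^(−0) + 4·e^(−2.65487) + 1·e^(−3.53982) = 1.00000 + 0.281232 + 0.0290185 = 1.31025.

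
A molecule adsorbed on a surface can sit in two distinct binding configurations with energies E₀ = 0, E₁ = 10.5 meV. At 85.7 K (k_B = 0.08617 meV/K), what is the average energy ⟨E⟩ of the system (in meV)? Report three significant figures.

k_BT = 0.08617 × 85.7 K = 7.3848 meV.
Eᵢ/kT = 0, 1.4218.
Z = Σ e^(−Eᵢ/kT) = e^(−0) + e^(−1.4218) = 1.0000 + 0.24128 = 1.2413.
⟨E⟩ = Σ Eᵢ e^(−Eᵢ/kT) / Z = (0·1.0000 + 10.5·0.24128) / 1.2413 = 2.04 meV.

2.04 meV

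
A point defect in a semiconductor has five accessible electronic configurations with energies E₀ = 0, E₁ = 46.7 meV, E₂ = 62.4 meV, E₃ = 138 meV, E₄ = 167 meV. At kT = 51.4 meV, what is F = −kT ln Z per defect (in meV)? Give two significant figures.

Eᵢ/kT = 0, 0.9086, 1.214, 2.685, 3.249.
Z = Σ e^(−Eᵢ/kT) = e^(−0) + e^(−0.9086) + e^(−1.214) + e^(−2.685) + e^(−3.249) = 1.000 + 0.4031 + 0.2970 + 0.06822 + 0.03881 = 1.807.
F = −kT ln Z = −51.4 × ln(1.807) = −51.4 × 0.5917 = -30 meV.

-30 meV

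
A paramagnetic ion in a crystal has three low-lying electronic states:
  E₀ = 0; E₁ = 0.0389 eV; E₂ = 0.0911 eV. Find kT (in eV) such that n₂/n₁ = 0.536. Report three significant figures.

0.0837 eV

n₂/n₁ = exp[−(E₂−E₁)/kT] = 0.536.
⇒ (E₂−E₁)/kT = ln(1/0.536) = ln(1.8657) = 0.62364.
kT = 0.0522 eV / 0.62364 = 0.0837 eV.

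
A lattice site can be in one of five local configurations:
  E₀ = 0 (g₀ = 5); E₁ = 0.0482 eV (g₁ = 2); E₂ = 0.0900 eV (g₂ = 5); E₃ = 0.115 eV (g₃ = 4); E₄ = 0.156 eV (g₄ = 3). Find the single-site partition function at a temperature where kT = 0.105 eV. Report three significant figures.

Eᵢ/kT = 0, 0.45905, 0.85714, 1.0952, 1.4857.
Z = Σ gᵢe^(−Eᵢ/kT) = 5·e^(−0) + 2·e^(−0.45905) + 5·e^(−0.85714) + 4·e^(−1.0952) + 3·e^(−1.4857) = 5.0000 + 1.2638 + 2.1219 + 1.3379 + 0.67903 = 10.403.

Z = 10.4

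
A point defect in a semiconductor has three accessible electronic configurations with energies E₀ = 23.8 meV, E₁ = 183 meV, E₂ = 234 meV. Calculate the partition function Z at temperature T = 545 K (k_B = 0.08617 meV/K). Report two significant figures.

Z = 0.63

k_BT = 0.08617 × 545 K = 46.96 meV.
Eᵢ/kT = 0.5068, 3.897, 4.983.
Z = Σ e^(−Eᵢ/kT) = e^(−0.5068) + e^(−3.897) + e^(−4.983) = 0.6024 + 0.02030 + 0.006853 = 0.6296.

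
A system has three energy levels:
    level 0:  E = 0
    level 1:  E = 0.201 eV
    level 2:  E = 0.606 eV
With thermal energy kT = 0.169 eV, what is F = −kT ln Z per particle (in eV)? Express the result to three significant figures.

Eᵢ/kT = 0, 1.1893, 3.5858.
Z = Σ e^(−Eᵢ/kT) = e^(−0) + e^(−1.1893) + e^(−3.5858) = 1.0000 + 0.30443 + 0.027714 = 1.3321.
F = −kT ln Z = −0.169 × ln(1.3321) = −0.169 × 0.28676 = -0.0485 eV.

-0.0485 eV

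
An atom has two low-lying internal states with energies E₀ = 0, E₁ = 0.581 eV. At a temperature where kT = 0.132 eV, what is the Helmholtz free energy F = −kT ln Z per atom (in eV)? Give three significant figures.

-0.00161 eV

Eᵢ/kT = 0, 4.4015.
Z = Σ e^(−Eᵢ/kT) = e^(−0) + e^(−4.4015) = 1.0000 + 0.012259 = 1.0123.
F = −kT ln Z = −0.132 × ln(1.0123) = −0.132 × 0.012225 = -0.00161 eV.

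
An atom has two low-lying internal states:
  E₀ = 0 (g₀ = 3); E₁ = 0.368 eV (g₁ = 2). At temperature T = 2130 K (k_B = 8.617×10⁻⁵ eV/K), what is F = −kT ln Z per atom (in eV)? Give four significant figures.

k_BT = 8.617×10⁻⁵ × 2130 K = 0.183542 eV.
Eᵢ/kT = 0, 2.00499.
Z = Σ gᵢe^(−Eᵢ/kT) = 3·e^(−0) + 2·e^(−2.00499) = 3.00000 + 0.269323 = 3.26932.
F = −kT ln Z = −0.183542 × ln(3.26932) = −0.183542 × 1.18458 = -0.2174 eV.

-0.2174 eV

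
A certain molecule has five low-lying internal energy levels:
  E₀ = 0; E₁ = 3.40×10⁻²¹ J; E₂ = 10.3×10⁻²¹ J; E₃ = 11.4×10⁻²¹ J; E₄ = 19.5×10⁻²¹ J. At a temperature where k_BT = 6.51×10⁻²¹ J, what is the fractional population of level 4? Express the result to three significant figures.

Eᵢ/kT = 0, 0.52227, 1.5822, 1.7512, 2.9954.
Z = Σ e^(−Eᵢ/kT) = e^(−0) + e^(−0.52227) + e^(−1.5822) + e^(−1.7512) + e^(−2.9954) = 1.0000 + 0.59317 + 0.20552 + 0.17357 + 0.050017 = 2.0223.
P₄ = e^(−E₄/kT) / Z = 0.050017/2.0223 = 0.0247.

0.0247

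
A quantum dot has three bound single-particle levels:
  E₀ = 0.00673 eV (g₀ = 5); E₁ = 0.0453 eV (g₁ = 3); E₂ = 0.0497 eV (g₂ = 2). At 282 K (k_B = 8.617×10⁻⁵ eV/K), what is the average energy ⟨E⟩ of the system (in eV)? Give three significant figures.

0.0132 eV

k_BT = 8.617×10⁻⁵ × 282 K = 0.024300 eV.
Eᵢ/kT = 0.27695, 1.8642, 2.0453.
Z = Σ gᵢe^(−Eᵢ/kT) = 5·e^(−0.27695) + 3·e^(−1.8642) + 2·e^(−2.0453) = 3.7905 + 0.46506 + 0.25868 = 4.5142.
⟨E⟩ = Σ Eᵢ gᵢe^(−Eᵢ/kT) / Z = (0.00673·3.7905 + 0.0453·0.46506 + 0.0497·0.25868) / 4.5142 = 0.0132 eV.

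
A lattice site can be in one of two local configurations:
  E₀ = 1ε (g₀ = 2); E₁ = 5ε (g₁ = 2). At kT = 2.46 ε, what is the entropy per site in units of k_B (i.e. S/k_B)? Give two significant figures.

Eᵢ/kT = 0.4065, 2.033.
Z = Σ gᵢe^(−Eᵢ/kT) = 2·e^(−0.4065) + 2·e^(−2.033) = 1.332 + 0.2619 = 1.594.
⟨E⟩ = Σ EᵢPᵢ = 1.657 ε.
S/k_B = ln Z + ⟨E⟩/kT = ln(1.594) + 1.657/2.46 = 0.4662 + 0.6736 = 1.1.

1.1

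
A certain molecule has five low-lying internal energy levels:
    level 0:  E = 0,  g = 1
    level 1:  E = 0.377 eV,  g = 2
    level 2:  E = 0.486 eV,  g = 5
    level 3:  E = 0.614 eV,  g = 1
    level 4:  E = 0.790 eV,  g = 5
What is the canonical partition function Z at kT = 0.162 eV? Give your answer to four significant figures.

Z = 1.505

Eᵢ/kT = 0, 2.32716, 3.00000, 3.79012, 4.87654.
Z = Σ gᵢe^(−Eᵢ/kT) = 1·e^(−0) + 2·e^(−2.32716) + 5·e^(−3.00000) + 1·e^(−3.79012) + 5·e^(−4.87654) = 1.00000 + 0.195145 + 0.248935 + 0.0225929 + 0.0381167 = 1.50479.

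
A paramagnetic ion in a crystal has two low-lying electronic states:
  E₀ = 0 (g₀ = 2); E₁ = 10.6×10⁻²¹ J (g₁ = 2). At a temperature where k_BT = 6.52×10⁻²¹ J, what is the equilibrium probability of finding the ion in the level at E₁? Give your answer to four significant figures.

Eᵢ/kT = 0, 1.62577.
Z = Σ gᵢe^(−Eᵢ/kT) = 2·e^(−0) + 2·e^(−1.62577) = 2.00000 + 0.393520 = 2.39352.
P₁ = g₁ e^(−E₁/kT) / Z = 0.393520/2.39352 = 0.1644.

0.1644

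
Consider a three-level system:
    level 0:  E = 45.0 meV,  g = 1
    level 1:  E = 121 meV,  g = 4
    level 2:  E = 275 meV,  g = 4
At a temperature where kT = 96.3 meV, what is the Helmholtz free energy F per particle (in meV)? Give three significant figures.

-66.5 meV

Eᵢ/kT = 0.46729, 1.2565, 2.8557.
Z = Σ gᵢe^(−Eᵢ/kT) = 1·e^(−0.46729) + 4·e^(−1.2565) + 4·e^(−2.8557) = 0.62670 + 1.1386 + 0.23006 = 1.9954.
F = −kT ln Z = −96.3 × ln(1.9954) = −96.3 × 0.69084 = -66.5 meV.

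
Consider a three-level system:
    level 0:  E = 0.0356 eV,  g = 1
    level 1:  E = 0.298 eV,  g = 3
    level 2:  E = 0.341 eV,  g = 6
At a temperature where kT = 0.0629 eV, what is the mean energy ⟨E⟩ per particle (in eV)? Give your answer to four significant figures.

Eᵢ/kT = 0.565978, 4.73768, 5.42130.
Z = Σ gᵢe^(−Eᵢ/kT) = 1·e^(−0.565978) + 3·e^(−4.73768) + 6·e^(−5.42130) = 0.567805 + 0.0262768 + 0.0265284 = 0.620610.
⟨E⟩ = Σ Eᵢ gᵢe^(−Eᵢ/kT) / Z = (0.0356·0.567805 + 0.298·0.0262768 + 0.341·0.0265284) / 0.620610 = 0.05976 eV.

0.05976 eV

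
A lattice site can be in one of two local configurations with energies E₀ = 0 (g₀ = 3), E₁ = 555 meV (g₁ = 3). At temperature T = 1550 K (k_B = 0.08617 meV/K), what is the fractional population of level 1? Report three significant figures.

k_BT = 0.08617 × 1550 K = 133.56 meV.
Eᵢ/kT = 0, 4.1554.
Z = Σ gᵢe^(−Eᵢ/kT) = 3·e^(−0) + 3·e^(−4.1554) = 3.0000 + 0.047039 = 3.0470.
P₁ = g₁ e^(−E₁/kT) / Z = 0.047039/3.0470 = 0.0154.

0.0154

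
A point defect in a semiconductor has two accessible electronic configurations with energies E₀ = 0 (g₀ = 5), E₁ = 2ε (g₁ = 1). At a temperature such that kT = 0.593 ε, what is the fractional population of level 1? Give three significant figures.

Eᵢ/kT = 0, 3.3727.
Z = Σ gᵢe^(−Eᵢ/kT) = 5·e^(−0) + 1·e^(−3.3727) = 5.0000 + 0.034297 = 5.0343.
P₁ = g₁ e^(−E₁/kT) / Z = 0.034297/5.0343 = 0.00681.

0.00681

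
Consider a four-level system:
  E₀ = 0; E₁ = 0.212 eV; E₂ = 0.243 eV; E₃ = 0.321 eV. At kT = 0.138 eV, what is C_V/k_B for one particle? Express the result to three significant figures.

Eᵢ/kT = 0, 1.5362, 1.7609, 2.3261.
Z = Σ e^(−Eᵢ/kT) = e^(−0) + e^(−1.5362) + e^(−1.7609) + e^(−2.3261) = 1.0000 + 0.21520 + 0.17189 + 0.097676 = 1.4848.
⟨E⟩ = 0.079974 eV, ⟨E²⟩ = 0.020128 eV².
C_V/k_B = (⟨E²⟩ − ⟨E⟩²)/(kT)² = (0.020128 − 0.0063958)/0.019044 = 0.721.

0.721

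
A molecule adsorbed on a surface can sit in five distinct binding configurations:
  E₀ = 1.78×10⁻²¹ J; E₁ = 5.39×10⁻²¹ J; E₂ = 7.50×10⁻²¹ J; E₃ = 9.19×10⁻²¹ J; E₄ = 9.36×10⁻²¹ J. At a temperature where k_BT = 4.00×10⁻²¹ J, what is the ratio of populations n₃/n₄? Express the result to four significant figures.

n₃/n₄ = exp[−(E₃−E₄)/kT] = exp(−(-0.17 ×10⁻²¹ J)/(4.00 ×10⁻²¹ J)) = exp(0.0425000) = 1.043.

1.043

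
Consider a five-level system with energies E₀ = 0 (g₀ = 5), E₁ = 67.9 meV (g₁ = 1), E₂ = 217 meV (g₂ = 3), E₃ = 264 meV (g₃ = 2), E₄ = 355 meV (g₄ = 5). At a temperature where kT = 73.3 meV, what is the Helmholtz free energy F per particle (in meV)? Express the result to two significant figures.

-130 meV

Eᵢ/kT = 0, 0.9263, 2.960, 3.602, 4.843.
Z = Σ gᵢe^(−Eᵢ/kT) = 5·e^(−0) + 1·e^(−0.9263) + 3·e^(−2.960) + 2·e^(−3.602) + 5·e^(−4.843) = 5.000 + 0.3960 + 0.1555 + 0.05454 + 0.03942 = 5.645.
F = −kT ln Z = −73.3 × ln(5.645) = −73.3 × 1.731 = -130 meV.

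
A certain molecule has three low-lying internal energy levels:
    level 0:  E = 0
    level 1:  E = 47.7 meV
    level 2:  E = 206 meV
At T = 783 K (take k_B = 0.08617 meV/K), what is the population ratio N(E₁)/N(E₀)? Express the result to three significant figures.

k_BT = 0.08617 × 783 K = 67.471 meV.
n₁/n₀ = exp[−(E₁−E₀)/kT] = exp(−(47.7 meV)/(67.471 meV)) = exp(-0.70697) = 0.493.

0.493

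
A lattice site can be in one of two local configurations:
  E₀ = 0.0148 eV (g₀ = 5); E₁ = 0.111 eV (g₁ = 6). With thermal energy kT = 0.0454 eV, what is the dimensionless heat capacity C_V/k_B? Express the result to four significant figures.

0.4945

Eᵢ/kT = 0.325991, 2.44493.
Z = Σ gᵢe^(−Eᵢ/kT) = 5·e^(−0.325991) + 6·e^(−2.44493) = 3.60906 + 0.520393 = 4.12945.
⟨E⟩ = 0.0269231 eV, ⟨E²⟩ = 0.00174413 eV².
C_V/k_B = (⟨E²⟩ − ⟨E⟩²)/(kT)² = (0.00174413 − 0.000724853)/0.00206116 = 0.4945.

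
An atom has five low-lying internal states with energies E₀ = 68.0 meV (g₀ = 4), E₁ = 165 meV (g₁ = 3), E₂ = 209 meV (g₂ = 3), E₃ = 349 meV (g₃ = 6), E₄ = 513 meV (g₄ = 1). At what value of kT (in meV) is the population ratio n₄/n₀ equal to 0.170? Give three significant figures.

n₄/n₀ = (g₄/g₀) exp[−(E₄−E₀)/kT] = 0.170.
⇒ (E₄−E₀)/kT = ln((1/4)/0.170) = ln(1.4706) = 0.38567.
kT = 445.0 meV / 0.38567 = 1150 meV.

1150 meV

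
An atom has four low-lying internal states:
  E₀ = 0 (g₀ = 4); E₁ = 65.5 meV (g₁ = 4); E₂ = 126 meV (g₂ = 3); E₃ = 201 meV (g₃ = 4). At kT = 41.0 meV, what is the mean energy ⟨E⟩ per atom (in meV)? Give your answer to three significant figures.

Eᵢ/kT = 0, 1.5976, 3.0732, 4.9024.
Z = Σ gᵢe^(−Eᵢ/kT) = 4·e^(−0) + 4·e^(−1.5976) + 3·e^(−3.0732) + 4·e^(−4.9024) = 4.0000 + 0.80953 + 0.13882 + 0.029715 = 4.9781.
⟨E⟩ = Σ Eᵢ gᵢe^(−Eᵢ/kT) / Z = (0·4.0000 + 65.5·0.80953 + 126·0.13882 + 201·0.029715) / 4.9781 = 15.4 meV.

15.4 meV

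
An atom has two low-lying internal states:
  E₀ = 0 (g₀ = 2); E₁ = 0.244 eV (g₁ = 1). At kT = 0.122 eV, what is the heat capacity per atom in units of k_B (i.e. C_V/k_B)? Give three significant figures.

Eᵢ/kT = 0, 2.0000.
Z = Σ gᵢe^(−Eᵢ/kT) = 2·e^(−0) + 1·e^(−2.0000) = 2.0000 + 0.13534 = 2.1353.
⟨E⟩ = 0.015465 eV, ⟨E²⟩ = 0.0037735 eV².
C_V/k_B = (⟨E²⟩ − ⟨E⟩²)/(kT)² = (0.0037735 − 0.00023917)/0.014884 = 0.237.

0.237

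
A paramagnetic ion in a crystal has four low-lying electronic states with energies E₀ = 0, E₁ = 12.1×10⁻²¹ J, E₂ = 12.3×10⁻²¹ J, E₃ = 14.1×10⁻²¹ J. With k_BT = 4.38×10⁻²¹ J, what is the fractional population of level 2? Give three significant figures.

0.0518

Eᵢ/kT = 0, 2.7626, 2.8082, 3.2192.
Z = Σ e^(−Eᵢ/kT) = e^(−0) + e^(−2.7626) + e^(−2.8082) + e^(−3.2192) = 1.0000 + 0.063127 + 0.060313 + 0.039987 = 1.1634.
P₂ = e^(−E₂/kT) / Z = 0.060313/1.1634 = 0.0518.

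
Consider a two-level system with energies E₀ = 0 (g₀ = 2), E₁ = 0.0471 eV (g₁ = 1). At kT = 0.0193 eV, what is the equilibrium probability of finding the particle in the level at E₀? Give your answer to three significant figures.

0.958

Eᵢ/kT = 0, 2.4404.
Z = Σ gᵢe^(−Eᵢ/kT) = 2·e^(−0) + 1·e^(−2.4404) = 2.0000 + 0.087126 = 2.0871.
P₀ = g₀ e^(−E₀/kT) / Z = 2.0000/2.0871 = 0.958.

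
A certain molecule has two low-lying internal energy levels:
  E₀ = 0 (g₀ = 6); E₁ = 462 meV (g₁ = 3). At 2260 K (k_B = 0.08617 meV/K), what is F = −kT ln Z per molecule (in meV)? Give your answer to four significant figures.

k_BT = 0.08617 × 2260 K = 194.744 meV.
Eᵢ/kT = 0, 2.37235.
Z = Σ gᵢe^(−Eᵢ/kT) = 6·e^(−0) + 3·e^(−2.37235) = 6.00000 + 0.279784 = 6.27978.
F = −kT ln Z = −194.744 × ln(6.27978) = −194.744 × 1.83733 = -357.8 meV.

-357.8 meV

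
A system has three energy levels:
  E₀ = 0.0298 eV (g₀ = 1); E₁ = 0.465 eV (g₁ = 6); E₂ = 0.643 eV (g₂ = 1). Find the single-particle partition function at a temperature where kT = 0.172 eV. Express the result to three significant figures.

Eᵢ/kT = 0.17326, 2.7035, 3.7384.
Z = Σ gᵢe^(−Eᵢ/kT) = 1·e^(−0.17326) + 6·e^(−2.7035) + 1·e^(−3.7384) = 0.84092 + 0.40182 + 0.023792 = 1.2665.

Z = 1.27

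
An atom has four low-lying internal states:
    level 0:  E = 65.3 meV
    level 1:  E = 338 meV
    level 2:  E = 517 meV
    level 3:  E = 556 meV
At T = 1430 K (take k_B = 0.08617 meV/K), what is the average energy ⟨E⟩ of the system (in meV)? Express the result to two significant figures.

110 meV

k_BT = 0.08617 × 1430 K = 123.2 meV.
Eᵢ/kT = 0.5300, 2.744, 4.196, 4.513.
Z = Σ e^(−Eᵢ/kT) = e^(−0.5300) + e^(−2.744) + e^(−4.196) + e^(−4.513) = 0.5886 + 0.06431 + 0.01506 + 0.01097 = 0.6789.
⟨E⟩ = Σ Eᵢ e^(−Eᵢ/kT) / Z = (65.3·0.5886 + 338·0.06431 + 517·0.01506 + 556·0.01097) / 0.6789 = 110 meV.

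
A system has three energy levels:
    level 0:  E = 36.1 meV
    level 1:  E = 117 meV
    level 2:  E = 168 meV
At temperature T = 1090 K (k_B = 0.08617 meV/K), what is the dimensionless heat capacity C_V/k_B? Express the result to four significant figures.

0.2977

k_BT = 0.08617 × 1090 K = 93.9253 meV.
Eᵢ/kT = 0.384348, 1.24567, 1.78866.
Z = Σ e^(−Eᵢ/kT) = e^(−0.384348) + e^(−1.24567) + e^(−1.78866) = 0.680894 + 0.287748 + 0.167184 = 1.13583.
⟨E⟩ = 76.0094 meV, ⟨E²⟩ = 8403.49 meV².
C_V/k_B = (⟨E²⟩ − ⟨E⟩²)/(kT)² = (8403.49 − 5777.43)/8821.96 = 0.2977.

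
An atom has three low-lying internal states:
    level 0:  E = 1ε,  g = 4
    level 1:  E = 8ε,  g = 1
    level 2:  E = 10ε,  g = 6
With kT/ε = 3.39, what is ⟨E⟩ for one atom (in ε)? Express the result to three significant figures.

Eᵢ/kT = 0.29499, 2.3599, 2.9499.
Z = Σ gᵢe^(−Eᵢ/kT) = 4·e^(−0.29499) + 1·e^(−2.3599) + 6·e^(−2.9499) = 2.9782 + 0.094430 + 0.31407 = 3.3867.
⟨E⟩ = Σ Eᵢ gᵢe^(−Eᵢ/kT) / Z = (1·2.9782 + 8·0.094430 + 10·0.31407) / 3.3867 = 2.03 ε.

2.03 ε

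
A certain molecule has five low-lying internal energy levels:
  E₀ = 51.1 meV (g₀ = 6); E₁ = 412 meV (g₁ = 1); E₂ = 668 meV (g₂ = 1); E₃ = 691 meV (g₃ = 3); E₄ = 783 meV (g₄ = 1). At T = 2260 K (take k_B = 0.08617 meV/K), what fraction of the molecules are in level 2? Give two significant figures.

0.0066

k_BT = 0.08617 × 2260 K = 194.7 meV.
Eᵢ/kT = 0.2625, 2.116, 3.431, 3.549, 4.022.
Z = Σ gᵢe^(−Eᵢ/kT) = 6·e^(−0.2625) + 1·e^(−2.116) + 1·e^(−3.431) + 3·e^(−3.549) + 1·e^(−4.022) = 4.615 + 0.1205 + 0.03235 + 0.08626 + 0.01792 = 4.872.
P₂ = g₂ e^(−E₂/kT) / Z = 0.03235/4.872 = 0.0066.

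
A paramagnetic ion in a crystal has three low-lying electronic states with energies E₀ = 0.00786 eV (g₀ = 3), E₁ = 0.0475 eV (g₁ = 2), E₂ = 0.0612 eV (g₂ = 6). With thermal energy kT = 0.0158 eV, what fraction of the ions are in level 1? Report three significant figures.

Eᵢ/kT = 0.49747, 3.0063, 3.8734.
Z = Σ gᵢe^(−Eᵢ/kT) = 3·e^(−0.49747) + 2·e^(−3.0063) + 6·e^(−3.8734) = 1.8242 + 0.098949 + 0.12473 = 2.0479.
P₁ = g₁ e^(−E₁/kT) / Z = 0.098949/2.0479 = 0.0483.

0.0483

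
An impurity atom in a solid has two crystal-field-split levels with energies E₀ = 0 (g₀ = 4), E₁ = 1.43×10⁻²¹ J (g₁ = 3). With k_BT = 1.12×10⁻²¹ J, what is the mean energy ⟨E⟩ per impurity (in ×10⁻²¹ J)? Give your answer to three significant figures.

Eᵢ/kT = 0, 1.2768.
Z = Σ gᵢe^(−Eᵢ/kT) = 4·e^(−0) + 3·e^(−1.2768) = 4.0000 + 0.83679 = 4.8368.
⟨E⟩ = Σ Eᵢ gᵢe^(−Eᵢ/kT) / Z = (0·4.0000 + 1.43·0.83679) / 4.8368 = 0.247 ×10⁻²¹ J.

0.247 ×10⁻²¹ J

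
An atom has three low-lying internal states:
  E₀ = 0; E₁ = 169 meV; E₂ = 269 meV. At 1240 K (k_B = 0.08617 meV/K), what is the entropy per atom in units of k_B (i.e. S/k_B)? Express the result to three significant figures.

k_BT = 0.08617 × 1240 K = 106.85 meV.
Eᵢ/kT = 0, 1.5817, 2.5175.
Z = Σ e^(−Eᵢ/kT) = e^(−0) + e^(−1.5817) + e^(−2.5175) = 1.0000 + 0.20563 + 0.080661 = 1.2863.
⟨E⟩ = Σ EᵢPᵢ = 43.885 meV.
S/k_B = ln Z + ⟨E⟩/kT = ln(1.2863) + 43.885/106.85 = 0.25177 + 0.41072 = 0.662.

0.662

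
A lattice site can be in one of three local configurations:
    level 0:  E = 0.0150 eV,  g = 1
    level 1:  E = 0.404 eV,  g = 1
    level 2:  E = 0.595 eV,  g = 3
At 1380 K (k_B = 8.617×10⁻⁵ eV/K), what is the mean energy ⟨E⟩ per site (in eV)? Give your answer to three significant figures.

k_BT = 8.617×10⁻⁵ × 1380 K = 0.11891 eV.
Eᵢ/kT = 0.12615, 3.3975, 5.0038.
Z = Σ gᵢe^(−Eᵢ/kT) = 1·e^(−0.12615) + 1·e^(−3.3975) + 3·e^(−5.0038) = 0.88148 + 0.033457 + 0.020137 = 0.93507.
⟨E⟩ = Σ Eᵢ gᵢe^(−Eᵢ/kT) / Z = (0.0150·0.88148 + 0.404·0.033457 + 0.595·0.020137) / 0.93507 = 0.0414 eV.

0.0414 eV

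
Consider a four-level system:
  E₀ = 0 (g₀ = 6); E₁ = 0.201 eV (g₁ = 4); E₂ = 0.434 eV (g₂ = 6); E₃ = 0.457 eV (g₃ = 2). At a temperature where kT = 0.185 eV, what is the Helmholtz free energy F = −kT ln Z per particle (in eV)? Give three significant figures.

Eᵢ/kT = 0, 1.0865, 2.3459, 2.4703.
Z = Σ gᵢe^(−Eᵢ/kT) = 6·e^(−0) + 4·e^(−1.0865) + 6·e^(−2.3459) + 2·e^(−2.4703) = 6.0000 + 1.3496 + 0.57457 + 0.16912 = 8.0933.
F = −kT ln Z = −0.185 × ln(8.0933) = −0.185 × 2.0910 = -0.387 eV.

-0.387 eV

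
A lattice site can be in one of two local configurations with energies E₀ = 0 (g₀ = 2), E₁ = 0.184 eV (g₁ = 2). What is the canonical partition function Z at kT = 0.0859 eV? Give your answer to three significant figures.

Z = 2.23

Eᵢ/kT = 0, 2.1420.
Z = Σ gᵢe^(−Eᵢ/kT) = 2·e^(−0) + 2·e^(−2.1420) = 2.0000 + 0.23484 = 2.2348.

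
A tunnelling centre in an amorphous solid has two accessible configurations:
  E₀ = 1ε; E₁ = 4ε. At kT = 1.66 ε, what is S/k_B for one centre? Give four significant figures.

Eᵢ/kT = 0.602410, 2.40964.
Z = Σ e^(−Eᵢ/kT) = e^(−0.602410) + e^(−2.40964) = 0.547491 + 0.0898476 = 0.637339.
⟨E⟩ = Σ EᵢPᵢ = 1.42292 ε.
S/k_B = ln Z + ⟨E⟩/kT = ln(0.637339) + 1.42292/1.66 = -0.450454 + 0.857181 = 0.4067.

0.4067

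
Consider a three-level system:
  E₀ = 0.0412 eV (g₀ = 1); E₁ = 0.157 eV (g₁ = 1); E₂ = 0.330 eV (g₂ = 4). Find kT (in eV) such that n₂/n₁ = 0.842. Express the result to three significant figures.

n₂/n₁ = (g₂/g₁) exp[−(E₂−E₁)/kT] = 0.842.
⇒ (E₂−E₁)/kT = ln((4/1)/0.842) = ln(4.7506) = 1.5583.
kT = 0.173 eV / 1.5583 = 0.111 eV.

0.111 eV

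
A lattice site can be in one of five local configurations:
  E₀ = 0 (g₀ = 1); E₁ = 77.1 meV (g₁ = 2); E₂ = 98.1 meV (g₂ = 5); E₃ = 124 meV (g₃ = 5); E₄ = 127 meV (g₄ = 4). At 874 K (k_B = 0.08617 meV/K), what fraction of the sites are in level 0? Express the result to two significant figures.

k_BT = 0.08617 × 874 K = 75.31 meV.
Eᵢ/kT = 0, 1.024, 1.303, 1.647, 1.686.
Z = Σ gᵢe^(−Eᵢ/kT) = 1·e^(−0) + 2·e^(−1.024) + 5·e^(−1.303) + 5·e^(−1.647) + 4·e^(−1.686) = 1.000 + 0.7183 + 1.359 + 0.9631 + 0.7410 = 4.781.
P₀ = g₀ e^(−E₀/kT) / Z = 1.000/4.781 = 0.21.

0.21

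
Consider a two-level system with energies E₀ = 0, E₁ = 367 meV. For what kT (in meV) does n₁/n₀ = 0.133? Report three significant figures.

n₁/n₀ = exp[−(E₁−E₀)/kT] = 0.133.
⇒ (E₁−E₀)/kT = ln(1/0.133) = ln(7.5188) = 2.0174.
kT = 367 meV / 2.0174 = 182 meV.

182 meV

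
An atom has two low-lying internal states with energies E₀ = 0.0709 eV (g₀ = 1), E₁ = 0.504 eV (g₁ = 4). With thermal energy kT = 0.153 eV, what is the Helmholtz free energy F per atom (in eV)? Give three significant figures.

Eᵢ/kT = 0.46340, 3.2941.
Z = Σ gᵢe^(−Eᵢ/kT) = 1·e^(−0.46340) + 4·e^(−3.2941) = 0.62914 + 0.14841 = 0.77755.
F = −kT ln Z = −0.153 × ln(0.77755) = −0.153 × -0.25161 = 0.0385 eV.

0.0385 eV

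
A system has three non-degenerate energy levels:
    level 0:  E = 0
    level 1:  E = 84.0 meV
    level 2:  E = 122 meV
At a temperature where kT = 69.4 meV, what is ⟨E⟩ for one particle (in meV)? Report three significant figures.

Eᵢ/kT = 0, 1.2104, 1.7579.
Z = Σ e^(−Eᵢ/kT) = e^(−0) + e^(−1.2104) + e^(−1.7579) = 1.0000 + 0.29808 + 0.17241 = 1.4705.
⟨E⟩ = Σ Eᵢ e^(−Eᵢ/kT) / Z = (0·1.0000 + 84.0·0.29808 + 122·0.17241) / 1.4705 = 31.3 meV.

31.3 meV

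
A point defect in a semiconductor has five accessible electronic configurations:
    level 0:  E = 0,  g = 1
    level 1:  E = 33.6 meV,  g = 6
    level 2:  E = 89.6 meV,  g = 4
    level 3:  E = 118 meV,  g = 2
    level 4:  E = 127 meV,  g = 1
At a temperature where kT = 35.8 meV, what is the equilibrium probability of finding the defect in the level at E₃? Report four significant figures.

0.01960

Eᵢ/kT = 0, 0.938547, 2.50279, 3.29609, 3.54749.
Z = Σ gᵢe^(−Eᵢ/kT) = 1·e^(−0) + 6·e^(−0.938547) + 4·e^(−2.50279) + 2·e^(−3.29609) + 1·e^(−3.54749) = 1.00000 + 2.34717 + 0.327425 + 0.0740553 + 0.0287968 = 3.77745.
P₃ = g₃ e^(−E₃/kT) / Z = 0.0740553/3.77745 = 0.01960.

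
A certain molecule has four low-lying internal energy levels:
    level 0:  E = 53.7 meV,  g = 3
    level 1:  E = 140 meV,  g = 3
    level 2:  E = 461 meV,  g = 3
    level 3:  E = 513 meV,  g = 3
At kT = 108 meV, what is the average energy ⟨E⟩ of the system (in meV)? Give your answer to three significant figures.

Eᵢ/kT = 0.49722, 1.2963, 4.2685, 4.7500.
Z = Σ gᵢe^(−Eᵢ/kT) = 3·e^(−0.49722) + 3·e^(−1.2963) + 3·e^(−4.2685) + 3·e^(−4.7500) = 1.8247 + 0.82063 + 0.042008 + 0.025955 = 2.7133.
⟨E⟩ = Σ Eᵢ gᵢe^(−Eᵢ/kT) / Z = (53.7·1.8247 + 140·0.82063 + 461·0.042008 + 513·0.025955) / 2.7133 = 90.5 meV.

90.5 meV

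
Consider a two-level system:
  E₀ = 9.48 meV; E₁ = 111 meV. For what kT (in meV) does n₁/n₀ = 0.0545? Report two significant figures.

n₁/n₀ = exp[−(E₁−E₀)/kT] = 0.0545.
⇒ (E₁−E₀)/kT = ln(1/0.0545) = ln(18.35) = 2.910.
kT = 101.52 meV / 2.910 = 35 meV.

35 meV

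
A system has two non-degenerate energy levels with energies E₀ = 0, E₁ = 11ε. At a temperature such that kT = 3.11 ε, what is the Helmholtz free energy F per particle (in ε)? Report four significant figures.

Eᵢ/kT = 0, 3.53698.
Z = Σ e^(−Eᵢ/kT) = e^(−0) + e^(−3.53698) = 1.00000 + 0.0291011 = 1.02910.
F = −kT ln Z = −3.11 × ln(1.02910) = −3.11 × 0.0286846 = -0.08921 ε.

-0.08921 ε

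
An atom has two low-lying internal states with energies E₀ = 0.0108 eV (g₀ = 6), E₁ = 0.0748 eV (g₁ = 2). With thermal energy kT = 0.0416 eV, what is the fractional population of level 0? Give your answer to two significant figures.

0.93

Eᵢ/kT = 0.2596, 1.798.
Z = Σ gᵢe^(−Eᵢ/kT) = 6·e^(−0.2596) + 2·e^(−1.798) = 4.628 + 0.3313 = 4.959.
P₀ = g₀ e^(−E₀/kT) / Z = 4.628/4.959 = 0.93.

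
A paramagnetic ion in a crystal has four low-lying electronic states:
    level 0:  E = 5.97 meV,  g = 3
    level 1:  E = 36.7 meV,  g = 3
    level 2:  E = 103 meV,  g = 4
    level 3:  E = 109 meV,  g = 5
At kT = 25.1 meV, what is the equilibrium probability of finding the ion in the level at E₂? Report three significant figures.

0.0207

Eᵢ/kT = 0.23785, 1.4622, 4.1036, 4.3426.
Z = Σ gᵢe^(−Eᵢ/kT) = 3·e^(−0.23785) + 3·e^(−1.4622) + 4·e^(−4.1036) + 5·e^(−4.3426) = 2.3650 + 0.69518 + 0.066052 + 0.065013 = 3.1912.
P₂ = g₂ e^(−E₂/kT) / Z = 0.066052/3.1912 = 0.0207.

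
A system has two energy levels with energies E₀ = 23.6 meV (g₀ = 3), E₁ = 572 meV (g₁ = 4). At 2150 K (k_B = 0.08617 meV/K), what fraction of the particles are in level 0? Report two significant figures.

k_BT = 0.08617 × 2150 K = 185.3 meV.
Eᵢ/kT = 0.1274, 3.087.
Z = Σ gᵢe^(−Eᵢ/kT) = 3·e^(−0.1274) + 4·e^(−3.087) = 2.641 + 0.1826 = 2.824.
P₀ = g₀ e^(−E₀/kT) / Z = 2.641/2.824 = 0.94.

0.94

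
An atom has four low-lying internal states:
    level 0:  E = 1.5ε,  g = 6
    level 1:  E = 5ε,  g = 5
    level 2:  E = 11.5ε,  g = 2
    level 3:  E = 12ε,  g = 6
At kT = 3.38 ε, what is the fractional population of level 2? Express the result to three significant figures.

0.0127

Eᵢ/kT = 0.44379, 1.4793, 3.4024, 3.5503.
Z = Σ gᵢe^(−Eᵢ/kT) = 6·e^(−0.44379) + 5·e^(−1.4793) + 2·e^(−3.4024) + 6·e^(−3.5503) = 3.8496 + 1.1390 + 0.066587 + 0.17230 = 5.2275.
P₂ = g₂ e^(−E₂/kT) / Z = 0.066587/5.2275 = 0.0127.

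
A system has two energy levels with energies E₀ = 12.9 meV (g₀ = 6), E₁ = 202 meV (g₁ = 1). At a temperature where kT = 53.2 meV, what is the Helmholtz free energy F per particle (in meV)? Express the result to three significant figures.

Eᵢ/kT = 0.24248, 3.7970.
Z = Σ gᵢe^(−Eᵢ/kT) = 6·e^(−0.24248) + 1·e^(−3.7970) = 4.7081 + 0.022438 = 4.7305.
F = −kT ln Z = −53.2 × ln(4.7305) = −53.2 × 1.5540 = -82.7 meV.

-82.7 meV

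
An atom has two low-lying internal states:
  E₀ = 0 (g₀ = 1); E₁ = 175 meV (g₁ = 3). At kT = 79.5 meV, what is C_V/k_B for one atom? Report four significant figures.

Eᵢ/kT = 0, 2.20126.
Z = Σ gᵢe^(−Eᵢ/kT) = 1·e^(−0) + 3·e^(−2.20126) = 1.00000 + 0.331991 = 1.33199.
⟨E⟩ = 43.6178 meV, ⟨E²⟩ = 7633.11 meV².
C_V/k_B = (⟨E²⟩ − ⟨E⟩²)/(kT)² = (7633.11 − 1902.51)/6320.25 = 0.9067.

0.9067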